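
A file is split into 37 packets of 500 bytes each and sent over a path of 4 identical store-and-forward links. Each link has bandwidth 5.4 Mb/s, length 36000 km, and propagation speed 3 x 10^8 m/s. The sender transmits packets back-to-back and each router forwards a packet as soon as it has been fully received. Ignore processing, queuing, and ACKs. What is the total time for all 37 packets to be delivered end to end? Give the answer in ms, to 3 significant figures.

510 ms

Per-hop transmission t_tx = L/R = 4000/5400000 = 0.740741 ms.
Per-hop propagation t_prop = 36000000/300000000 = 120 ms.
Pipeline fill: first packet needs 4·t_tx to clear all hops; remaining 36 packets each add one t_tx.
Total = (4+37-1)·t_tx + 4·t_prop = 40·0.740741 + 4·120 = 510 ms.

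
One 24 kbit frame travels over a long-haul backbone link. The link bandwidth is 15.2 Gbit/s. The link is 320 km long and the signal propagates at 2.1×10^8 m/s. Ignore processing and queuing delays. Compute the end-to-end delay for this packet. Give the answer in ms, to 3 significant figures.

L = 24000 bits.
Transmission delay = L/R = 24000 / 15200000000 = 0.00157895 ms.
Propagation delay = d/s = 320000 m / 210000000 m/s = 1.52381 ms.
Total = 1.53 ms.

1.53 ms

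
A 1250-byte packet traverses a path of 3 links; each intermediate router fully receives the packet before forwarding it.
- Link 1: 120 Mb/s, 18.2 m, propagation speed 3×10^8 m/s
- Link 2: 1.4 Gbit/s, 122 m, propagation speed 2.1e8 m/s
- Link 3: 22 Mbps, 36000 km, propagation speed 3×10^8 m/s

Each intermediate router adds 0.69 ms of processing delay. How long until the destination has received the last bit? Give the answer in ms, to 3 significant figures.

L = 1250 × 8 = 10000 bits.
Transmission delays (L/R per hop): 0.0833333, 0.00714286, 0.454545 ms; sum = 0.545022 ms.
Propagation delays (d/s per hop): 6.06667e-05, 0.000580952, 120 ms; sum = 120.001 ms.
Processing at 2 router(s): 2 × 0.69 ms = 1.38 ms.
End-to-end = 122 ms.

122 ms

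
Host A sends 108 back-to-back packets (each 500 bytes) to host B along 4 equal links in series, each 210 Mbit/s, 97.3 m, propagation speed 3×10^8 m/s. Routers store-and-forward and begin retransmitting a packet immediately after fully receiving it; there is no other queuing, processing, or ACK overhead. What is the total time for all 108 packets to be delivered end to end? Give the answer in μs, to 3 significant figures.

Per-hop transmission t_tx = L/R = 4000/210000000 = 19.0476 μs.
Per-hop propagation t_prop = 97.3/300000000 = 0.324333 μs.
Pipeline fill: first packet needs 4·t_tx to clear all hops; remaining 107 packets each add one t_tx.
Total = (4+108-1)·t_tx + 4·t_prop = 111·19.0476 + 4·0.324333 = 2120 μs.

2120 μs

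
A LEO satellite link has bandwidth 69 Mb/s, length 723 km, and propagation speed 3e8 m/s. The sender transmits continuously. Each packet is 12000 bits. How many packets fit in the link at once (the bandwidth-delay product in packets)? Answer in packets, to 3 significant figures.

Propagation delay = 723000 / 300000000 = 0.00241 s.
BDP = R × t_prop = 69000000 × 0.00241 = 166290 bits.
In packets of 12000 bits: 13.9 packets.

13.9 packets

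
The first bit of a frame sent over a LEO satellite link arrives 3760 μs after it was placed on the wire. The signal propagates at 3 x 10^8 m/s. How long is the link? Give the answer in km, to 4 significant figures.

1128 km

d = s × t_prop = 300000000 × 0.00376 = 1128 km.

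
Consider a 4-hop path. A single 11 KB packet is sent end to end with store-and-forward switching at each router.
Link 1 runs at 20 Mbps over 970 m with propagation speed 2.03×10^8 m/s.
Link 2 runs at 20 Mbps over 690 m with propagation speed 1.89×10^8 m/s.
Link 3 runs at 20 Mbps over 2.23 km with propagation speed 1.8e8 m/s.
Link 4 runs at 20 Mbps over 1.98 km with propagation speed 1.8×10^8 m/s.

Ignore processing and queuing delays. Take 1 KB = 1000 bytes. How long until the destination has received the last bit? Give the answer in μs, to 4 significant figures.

17630 μs

L = 88000 bits.
Transmission delay per hop = L/R = 88000/20000000 = 4400 μs; 4 hops → 17600 μs.
Propagation delays (d/s per hop): 4.77833, 3.65079, 12.3889, 11 μs; sum = 31.818 μs.
End-to-end = 17630 μs.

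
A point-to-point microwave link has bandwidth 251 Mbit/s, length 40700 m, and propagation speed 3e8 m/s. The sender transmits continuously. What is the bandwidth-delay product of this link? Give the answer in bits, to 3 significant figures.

34100 bits

Propagation delay = 40700 / 300000000 = 0.000135667 s.
BDP = R × t_prop = 251000000 × 0.000135667 = 34052.3 bits.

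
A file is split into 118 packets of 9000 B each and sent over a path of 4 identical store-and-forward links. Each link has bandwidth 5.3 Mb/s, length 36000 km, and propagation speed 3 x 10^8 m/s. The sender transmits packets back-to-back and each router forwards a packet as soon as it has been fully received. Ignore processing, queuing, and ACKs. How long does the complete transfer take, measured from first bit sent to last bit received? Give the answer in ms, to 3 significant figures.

2120 ms

Per-hop transmission t_tx = L/R = 72000/5300000 = 13.5849 ms.
Per-hop propagation t_prop = 36000000/300000000 = 120 ms.
Pipeline fill: first packet needs 4·t_tx to clear all hops; remaining 117 packets each add one t_tx.
Total = (4+118-1)·t_tx + 4·t_prop = 121·13.5849 + 4·120 = 2120 ms.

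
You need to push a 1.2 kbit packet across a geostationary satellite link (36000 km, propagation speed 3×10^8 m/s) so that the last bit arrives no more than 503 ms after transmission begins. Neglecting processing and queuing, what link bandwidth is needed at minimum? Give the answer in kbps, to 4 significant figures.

Propagation delay = 36000000 / 300000000 = 120 ms.
Transmission budget = 503 − 120 = 383 ms.
R ≥ L / t_tx = 1200 bits / 0.383 s = 3.133 kbps.

3.133 kbps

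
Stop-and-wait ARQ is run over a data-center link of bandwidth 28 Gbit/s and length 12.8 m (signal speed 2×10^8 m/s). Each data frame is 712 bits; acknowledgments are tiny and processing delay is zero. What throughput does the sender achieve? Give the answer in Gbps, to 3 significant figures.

t_tx = L/R = 712/28000000000 = 2.54286e-08 s.
t_prop = 12.8/200000000 = 6.4e-08 s; RTT = 1.28e-07 s.
Cycle = t_tx + RTT = 1.53429e-07 s.
Throughput = L / cycle = 712 / 1.53429e-07 = 4.64 Gbps.

4.64 Gbps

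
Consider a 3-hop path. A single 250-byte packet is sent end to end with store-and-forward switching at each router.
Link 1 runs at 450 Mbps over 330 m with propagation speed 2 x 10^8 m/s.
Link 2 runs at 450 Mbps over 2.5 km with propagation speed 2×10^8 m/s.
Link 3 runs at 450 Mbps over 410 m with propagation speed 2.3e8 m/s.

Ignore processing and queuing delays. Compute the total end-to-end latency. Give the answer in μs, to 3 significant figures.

29.3 μs

L = 250 × 8 = 2000 bits.
Transmission delay per hop = L/R = 2000/450000000 = 4.44444 μs; 3 hops → 13.3333 μs.
Propagation delays (d/s per hop): 1.65, 12.5, 1.78261 μs; sum = 15.9326 μs.
End-to-end = 29.3 μs.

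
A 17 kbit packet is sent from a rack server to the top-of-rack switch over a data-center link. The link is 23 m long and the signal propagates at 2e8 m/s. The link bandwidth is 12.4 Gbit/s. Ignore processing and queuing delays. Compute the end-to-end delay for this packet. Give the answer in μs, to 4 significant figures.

1.486 μs

L = 17000 bits.
Transmission delay = L/R = 17000 / 12400000000 = 1.37097 μs.
Propagation delay = d/s = 23 m / 200000000 m/s = 0.115 μs.
Total = 1.486 μs.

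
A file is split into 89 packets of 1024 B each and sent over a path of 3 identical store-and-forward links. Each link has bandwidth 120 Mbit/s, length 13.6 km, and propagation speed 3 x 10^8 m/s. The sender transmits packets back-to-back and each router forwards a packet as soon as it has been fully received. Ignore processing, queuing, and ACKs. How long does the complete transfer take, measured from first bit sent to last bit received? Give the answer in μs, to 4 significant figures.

6348 μs

Per-hop transmission t_tx = L/R = 8192/120000000 = 68.2667 μs.
Per-hop propagation t_prop = 13600/300000000 = 45.3333 μs.
Pipeline fill: first packet needs 3·t_tx to clear all hops; remaining 88 packets each add one t_tx.
Total = (3+89-1)·t_tx + 3·t_prop = 91·68.2667 + 3·45.3333 = 6348 μs.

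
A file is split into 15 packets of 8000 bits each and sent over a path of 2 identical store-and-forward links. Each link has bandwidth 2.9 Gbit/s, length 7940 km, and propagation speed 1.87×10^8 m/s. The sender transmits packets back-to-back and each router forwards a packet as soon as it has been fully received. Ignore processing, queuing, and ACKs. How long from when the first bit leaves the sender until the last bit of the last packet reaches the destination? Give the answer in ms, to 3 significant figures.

85.0 ms

Per-hop transmission t_tx = L/R = 8000/2900000000 = 0.00275862 ms.
Per-hop propagation t_prop = 7940000/187000000 = 42.4599 ms.
Pipeline fill: first packet needs 2·t_tx to clear all hops; remaining 14 packets each add one t_tx.
Total = (2+15-1)·t_tx + 2·t_prop = 16·0.00275862 + 2·42.4599 = 85.0 ms.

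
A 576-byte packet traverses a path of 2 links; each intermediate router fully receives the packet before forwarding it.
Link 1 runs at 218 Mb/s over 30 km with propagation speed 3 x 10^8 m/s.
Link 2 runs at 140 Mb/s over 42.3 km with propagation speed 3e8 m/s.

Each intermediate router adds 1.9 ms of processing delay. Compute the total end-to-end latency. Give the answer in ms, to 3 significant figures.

L = 576 × 8 = 4608 bits.
Transmission delays (L/R per hop): 0.0211376, 0.0329143 ms; sum = 0.0540519 ms.
Propagation delays (d/s per hop): 0.1, 0.141 ms; sum = 0.241 ms.
Processing at 1 router(s): 1 × 1.9 ms = 1.9 ms.
End-to-end = 2.20 ms.

2.20 ms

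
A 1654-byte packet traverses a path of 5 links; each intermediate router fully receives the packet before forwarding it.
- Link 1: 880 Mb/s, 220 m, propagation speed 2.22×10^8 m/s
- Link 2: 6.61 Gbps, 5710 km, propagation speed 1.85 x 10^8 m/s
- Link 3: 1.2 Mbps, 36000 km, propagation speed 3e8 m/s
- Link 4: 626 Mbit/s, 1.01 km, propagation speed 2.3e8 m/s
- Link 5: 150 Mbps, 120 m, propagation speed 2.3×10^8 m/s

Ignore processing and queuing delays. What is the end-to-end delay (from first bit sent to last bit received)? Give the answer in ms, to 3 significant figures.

162 ms

L = 1654 × 8 = 13232 bits.
Transmission delays (L/R per hop): 0.0150364, 0.00200182, 11.0267, 0.0211374, 0.0882133 ms; sum = 11.1531 ms.
Propagation delays (d/s per hop): 0.000990991, 30.8649, 120, 0.0043913, 0.000521739 ms; sum = 150.871 ms.
End-to-end = 162 ms.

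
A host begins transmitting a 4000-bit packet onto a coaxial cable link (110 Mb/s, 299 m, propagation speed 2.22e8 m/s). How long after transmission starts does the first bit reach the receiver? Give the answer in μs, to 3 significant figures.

First bit experiences only propagation delay: d/s = 299/2.22e+08 = 1.35 μs.

1.35 μs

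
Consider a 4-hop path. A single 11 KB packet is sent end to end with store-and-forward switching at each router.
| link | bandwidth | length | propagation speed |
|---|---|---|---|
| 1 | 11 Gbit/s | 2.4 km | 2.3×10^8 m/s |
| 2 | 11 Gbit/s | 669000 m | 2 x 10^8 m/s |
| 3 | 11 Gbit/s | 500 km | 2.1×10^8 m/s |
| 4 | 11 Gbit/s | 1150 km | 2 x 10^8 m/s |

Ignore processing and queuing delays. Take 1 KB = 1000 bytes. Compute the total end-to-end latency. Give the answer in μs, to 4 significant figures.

11520 μs

L = 88000 bits.
Transmission delay per hop = L/R = 88000/11000000000 = 8 μs; 4 hops → 32 μs.
Propagation delays (d/s per hop): 10.4348, 3345, 2380.95, 5750 μs; sum = 11486.4 μs.
End-to-end = 11520 μs.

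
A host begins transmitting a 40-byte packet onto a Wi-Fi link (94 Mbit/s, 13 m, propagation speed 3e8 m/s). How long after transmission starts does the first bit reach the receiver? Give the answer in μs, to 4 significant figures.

0.04333 μs

First bit experiences only propagation delay: d/s = 13/300000000 = 0.04333 μs.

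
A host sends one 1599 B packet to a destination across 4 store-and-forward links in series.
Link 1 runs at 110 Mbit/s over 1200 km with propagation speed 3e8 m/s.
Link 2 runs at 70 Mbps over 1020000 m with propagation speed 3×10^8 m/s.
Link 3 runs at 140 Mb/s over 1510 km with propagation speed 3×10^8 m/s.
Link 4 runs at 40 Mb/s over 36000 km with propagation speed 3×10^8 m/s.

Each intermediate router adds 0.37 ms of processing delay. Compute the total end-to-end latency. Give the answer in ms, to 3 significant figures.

134 ms

L = 1599 × 8 = 12792 bits.
Transmission delays (L/R per hop): 0.116291, 0.182743, 0.0913714, 0.3198 ms; sum = 0.710205 ms.
Propagation delays (d/s per hop): 4, 3.4, 5.03333, 120 ms; sum = 132.433 ms.
Processing at 3 router(s): 3 × 0.37 ms = 1.11 ms.
End-to-end = 134 ms.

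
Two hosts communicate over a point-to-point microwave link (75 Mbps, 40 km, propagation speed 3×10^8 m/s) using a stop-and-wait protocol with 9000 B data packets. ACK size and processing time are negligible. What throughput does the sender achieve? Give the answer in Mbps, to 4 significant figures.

58.70 Mbps

t_tx = L/R = 72000/75000000 = 0.00096 s.
t_prop = 40000/300000000 = 0.000133333 s; RTT = 0.000266667 s.
Cycle = t_tx + RTT = 0.00122667 s.
Throughput = L / cycle = 72000 / 0.00122667 = 58.70 Mbps.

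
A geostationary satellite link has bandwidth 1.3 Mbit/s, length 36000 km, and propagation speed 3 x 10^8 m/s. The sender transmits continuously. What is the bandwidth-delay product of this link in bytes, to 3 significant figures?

19500 bytes

Propagation delay = 36000000 / 300000000 = 0.12 s.
BDP = R × t_prop = 1300000 × 0.12 = 156000 bits.
In bytes: 156000/8 = 19500 bytes.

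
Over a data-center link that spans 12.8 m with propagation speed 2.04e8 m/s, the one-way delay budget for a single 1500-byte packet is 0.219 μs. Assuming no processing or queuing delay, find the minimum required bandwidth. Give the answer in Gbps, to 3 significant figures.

76.8 Gbps

L = 12000 bits.
Propagation delay = 12.8 / 204000000 = 0.0627451 μs.
Transmission budget = 0.219 − 0.0627451 = 0.156255 μs.
R ≥ L / t_tx = 12000 bits / 1.56255e-07 s = 76.8 Gbps.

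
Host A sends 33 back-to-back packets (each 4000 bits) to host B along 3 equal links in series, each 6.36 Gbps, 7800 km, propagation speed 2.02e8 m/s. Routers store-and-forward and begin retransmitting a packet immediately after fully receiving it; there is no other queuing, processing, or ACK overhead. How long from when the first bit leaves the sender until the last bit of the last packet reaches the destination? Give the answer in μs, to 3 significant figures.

116000 μs

Per-hop transmission t_tx = L/R = 4000/6360000000 = 0.628931 μs.
Per-hop propagation t_prop = 7800000/202000000 = 38613.9 μs.
Pipeline fill: first packet needs 3·t_tx to clear all hops; remaining 32 packets each add one t_tx.
Total = (3+33-1)·t_tx + 3·t_prop = 35·0.628931 + 3·38613.9 = 116000 μs.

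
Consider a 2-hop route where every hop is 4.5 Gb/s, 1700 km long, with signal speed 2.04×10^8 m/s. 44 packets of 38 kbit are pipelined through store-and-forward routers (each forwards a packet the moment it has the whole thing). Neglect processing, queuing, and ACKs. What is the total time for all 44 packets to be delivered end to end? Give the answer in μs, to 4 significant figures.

17050 μs

Per-hop transmission t_tx = L/R = 38000/4500000000 = 8.44444 μs.
Per-hop propagation t_prop = 1700000/204000000 = 8333.33 μs.
Pipeline fill: first packet needs 2·t_tx to clear all hops; remaining 43 packets each add one t_tx.
Total = (2+44-1)·t_tx + 2·t_prop = 45·8.44444 + 2·8333.33 = 17050 μs.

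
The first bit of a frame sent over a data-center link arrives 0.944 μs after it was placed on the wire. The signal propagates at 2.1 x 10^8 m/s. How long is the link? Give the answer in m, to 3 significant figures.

198 m

d = s × t_prop = 210000000 × 9.44e-07 = 198 m.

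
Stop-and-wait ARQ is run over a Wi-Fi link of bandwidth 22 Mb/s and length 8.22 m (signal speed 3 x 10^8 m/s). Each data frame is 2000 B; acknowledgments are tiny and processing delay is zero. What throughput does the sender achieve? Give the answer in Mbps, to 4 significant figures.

t_tx = L/R = 16000/22000000 = 0.000727273 s.
t_prop = 8.22/300000000 = 2.74e-08 s; RTT = 5.48e-08 s.
Cycle = t_tx + RTT = 0.000727328 s.
Throughput = L / cycle = 16000 / 0.000727328 = 22.00 Mbps.

22.00 Mbps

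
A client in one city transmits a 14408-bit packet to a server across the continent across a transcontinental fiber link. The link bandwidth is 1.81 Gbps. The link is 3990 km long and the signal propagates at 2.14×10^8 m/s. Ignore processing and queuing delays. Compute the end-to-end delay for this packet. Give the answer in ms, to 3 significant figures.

18.7 ms

Transmission delay = L/R = 14408 / 1810000000 = 0.00796022 ms.
Propagation delay = d/s = 3990000 m / 214000000 m/s = 18.6449 ms.
Total = 18.7 ms.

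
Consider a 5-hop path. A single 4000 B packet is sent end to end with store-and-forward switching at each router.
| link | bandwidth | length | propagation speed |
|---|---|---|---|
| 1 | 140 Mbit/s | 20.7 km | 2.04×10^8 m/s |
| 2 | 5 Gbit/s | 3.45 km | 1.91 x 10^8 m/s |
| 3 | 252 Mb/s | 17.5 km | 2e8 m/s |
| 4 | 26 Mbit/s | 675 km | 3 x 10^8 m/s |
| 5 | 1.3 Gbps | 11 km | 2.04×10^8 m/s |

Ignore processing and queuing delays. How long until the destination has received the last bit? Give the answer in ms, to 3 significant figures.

L = 4000 × 8 = 32000 bits.
Transmission delays (L/R per hop): 0.228571, 0.0064, 0.126984, 1.23077, 0.0246154 ms; sum = 1.61734 ms.
Propagation delays (d/s per hop): 0.101471, 0.0180628, 0.0875, 2.25, 0.0539216 ms; sum = 2.51095 ms.
End-to-end = 4.13 ms.

4.13 ms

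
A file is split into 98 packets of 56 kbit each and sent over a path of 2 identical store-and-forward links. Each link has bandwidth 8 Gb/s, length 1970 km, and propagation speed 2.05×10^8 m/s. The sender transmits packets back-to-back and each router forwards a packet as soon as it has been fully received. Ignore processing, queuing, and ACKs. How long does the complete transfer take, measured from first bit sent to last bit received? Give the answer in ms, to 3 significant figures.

19.9 ms

Per-hop transmission t_tx = L/R = 56000/8000000000 = 0.007 ms.
Per-hop propagation t_prop = 1970000/2.05e+08 = 9.60976 ms.
Pipeline fill: first packet needs 2·t_tx to clear all hops; remaining 97 packets each add one t_tx.
Total = (2+98-1)·t_tx + 2·t_prop = 99·0.007 + 2·9.60976 = 19.9 ms.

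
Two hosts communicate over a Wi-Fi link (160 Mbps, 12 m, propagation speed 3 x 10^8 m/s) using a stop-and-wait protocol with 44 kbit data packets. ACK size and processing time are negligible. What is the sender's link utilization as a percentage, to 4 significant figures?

99.97 %

t_tx = L/R = 44000/160000000 = 0.000275 s.
t_prop = 12/300000000 = 4e-08 s; RTT = 8e-08 s.
Cycle = t_tx + RTT = 0.00027508 s.
Utilization = t_tx / cycle = 0.000275/0.00027508 = 99.97 %.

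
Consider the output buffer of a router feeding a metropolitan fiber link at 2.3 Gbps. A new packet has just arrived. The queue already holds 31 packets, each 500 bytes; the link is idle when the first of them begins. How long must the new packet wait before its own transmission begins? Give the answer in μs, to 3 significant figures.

Each queued packet: L/R = 4000/2300000000 = 1.73913 μs.
31 queued → 53.913 μs.
Queuing delay = 53.9 μs.

53.9 μs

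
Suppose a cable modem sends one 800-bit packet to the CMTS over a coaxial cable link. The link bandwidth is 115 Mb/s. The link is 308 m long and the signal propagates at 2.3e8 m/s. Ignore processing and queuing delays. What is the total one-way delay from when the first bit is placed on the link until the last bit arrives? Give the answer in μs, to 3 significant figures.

8.30 μs

Transmission delay = L/R = 800 / 115000000 = 6.95652 μs.
Propagation delay = d/s = 308 m / 2.3e+08 m/s = 1.33913 μs.
Total = 8.30 μs.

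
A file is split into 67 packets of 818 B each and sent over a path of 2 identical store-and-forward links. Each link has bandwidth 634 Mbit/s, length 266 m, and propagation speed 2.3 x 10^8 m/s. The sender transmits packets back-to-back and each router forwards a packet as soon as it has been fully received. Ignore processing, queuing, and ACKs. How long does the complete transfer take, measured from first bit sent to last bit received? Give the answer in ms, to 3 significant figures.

0.704 ms

Per-hop transmission t_tx = L/R = 6544/634000000 = 0.0103218 ms.
Per-hop propagation t_prop = 266/2.3e+08 = 0.00115652 ms.
Pipeline fill: first packet needs 2·t_tx to clear all hops; remaining 66 packets each add one t_tx.
Total = (2+67-1)·t_tx + 2·t_prop = 68·0.0103218 + 2·0.00115652 = 0.704 ms.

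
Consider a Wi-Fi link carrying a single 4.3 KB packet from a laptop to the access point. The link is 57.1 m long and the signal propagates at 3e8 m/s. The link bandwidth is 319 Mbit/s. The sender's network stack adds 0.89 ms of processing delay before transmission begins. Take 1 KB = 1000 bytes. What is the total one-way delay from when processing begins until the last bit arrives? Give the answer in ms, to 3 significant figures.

L = 34400 bits.
Transmission delay = L/R = 34400 / 319000000 = 0.107837 ms.
Propagation delay = d/s = 57.1 m / 300000000 m/s = 0.000190333 ms.
Plus processing delay 0.89 ms = 0.89 ms.
Total = 0.998 ms.

0.998 ms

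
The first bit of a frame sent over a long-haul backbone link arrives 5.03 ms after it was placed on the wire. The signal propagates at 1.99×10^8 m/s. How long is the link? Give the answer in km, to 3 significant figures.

1000 km

d = s × t_prop = 199000000 × 0.00503 = 1000 km.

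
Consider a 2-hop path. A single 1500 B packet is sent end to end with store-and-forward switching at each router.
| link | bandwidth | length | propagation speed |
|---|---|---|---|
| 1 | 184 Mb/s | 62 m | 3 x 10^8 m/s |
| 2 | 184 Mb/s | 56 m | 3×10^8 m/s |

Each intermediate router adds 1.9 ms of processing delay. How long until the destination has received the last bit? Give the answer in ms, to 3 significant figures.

L = 1500 × 8 = 12000 bits.
Transmission delay per hop = L/R = 12000/184000000 = 0.0652174 ms; 2 hops → 0.130435 ms.
Propagation delays (d/s per hop): 0.000206667, 0.000186667 ms; sum = 0.000393333 ms.
Processing at 1 router(s): 1 × 1.9 ms = 1.9 ms.
End-to-end = 2.03 ms.

2.03 ms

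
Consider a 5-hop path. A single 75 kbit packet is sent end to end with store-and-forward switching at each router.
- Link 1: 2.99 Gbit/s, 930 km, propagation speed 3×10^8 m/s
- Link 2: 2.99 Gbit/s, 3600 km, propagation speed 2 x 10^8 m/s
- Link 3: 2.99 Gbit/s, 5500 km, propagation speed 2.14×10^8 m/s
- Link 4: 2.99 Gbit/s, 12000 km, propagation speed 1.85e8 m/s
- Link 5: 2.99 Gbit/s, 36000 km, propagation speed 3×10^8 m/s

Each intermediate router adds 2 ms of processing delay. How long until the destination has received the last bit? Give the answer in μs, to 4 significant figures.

239800 μs

L = 75000 bits.
Transmission delay per hop = L/R = 75000/2990000000 = 25.0836 μs; 5 hops → 125.418 μs.
Propagation delays (d/s per hop): 3100, 18000, 25700.9, 64864.9, 120000 μs; sum = 231666 μs.
Processing at 4 router(s): 4 × 2 ms = 8000 μs.
End-to-end = 239800 μs.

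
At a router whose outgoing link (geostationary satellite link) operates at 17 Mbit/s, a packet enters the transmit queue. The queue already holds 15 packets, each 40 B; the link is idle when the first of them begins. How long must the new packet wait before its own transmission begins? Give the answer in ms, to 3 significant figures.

0.282 ms

Each queued packet: L/R = 320/17000000 = 0.0188235 ms.
15 queued → 0.282353 ms.
Queuing delay = 0.282 ms.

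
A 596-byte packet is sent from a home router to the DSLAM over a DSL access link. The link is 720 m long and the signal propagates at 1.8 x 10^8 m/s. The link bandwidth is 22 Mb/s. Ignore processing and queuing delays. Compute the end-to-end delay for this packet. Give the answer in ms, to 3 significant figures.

0.221 ms

L = 596 × 8 = 4768 bits.
Transmission delay = L/R = 4768 / 22000000 = 0.216727 ms.
Propagation delay = d/s = 720 m / 180000000 m/s = 0.004 ms.
Total = 0.221 ms.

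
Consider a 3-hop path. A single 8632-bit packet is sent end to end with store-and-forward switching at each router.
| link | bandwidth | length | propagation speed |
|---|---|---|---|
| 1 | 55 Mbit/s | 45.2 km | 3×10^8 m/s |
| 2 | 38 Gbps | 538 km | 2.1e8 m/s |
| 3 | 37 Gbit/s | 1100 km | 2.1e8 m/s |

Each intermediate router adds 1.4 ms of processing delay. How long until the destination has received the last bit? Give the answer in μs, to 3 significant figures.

10900 μs

Transmission delays (L/R per hop): 156.945, 0.227158, 0.233297 μs; sum = 157.406 μs.
Propagation delays (d/s per hop): 150.667, 2561.9, 5238.1 μs; sum = 7950.67 μs.
Processing at 2 router(s): 2 × 1.4 ms = 2800 μs.
End-to-end = 10900 μs.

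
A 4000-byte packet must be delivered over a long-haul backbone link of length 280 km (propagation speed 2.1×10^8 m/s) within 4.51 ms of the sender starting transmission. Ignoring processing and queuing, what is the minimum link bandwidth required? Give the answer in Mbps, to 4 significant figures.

L = 32000 bits.
Propagation delay = 280000 / 210000000 = 1.33333 ms.
Transmission budget = 4.51 − 1.33333 = 3.17667 ms.
R ≥ L / t_tx = 32000 bits / 0.00317667 s = 10.07 Mbps.

10.07 Mbps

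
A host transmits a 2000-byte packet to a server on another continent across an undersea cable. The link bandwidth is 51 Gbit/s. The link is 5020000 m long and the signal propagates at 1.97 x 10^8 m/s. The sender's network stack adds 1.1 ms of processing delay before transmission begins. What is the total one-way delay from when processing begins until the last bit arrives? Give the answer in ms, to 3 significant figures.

26.6 ms

L = 2000 × 8 = 16000 bits.
Transmission delay = L/R = 16000 / 51000000000 = 0.000313725 ms.
Propagation delay = d/s = 5020000 m / 197000000 m/s = 25.4822 ms.
Plus processing delay 1.1 ms = 1.1 ms.
Total = 26.6 ms.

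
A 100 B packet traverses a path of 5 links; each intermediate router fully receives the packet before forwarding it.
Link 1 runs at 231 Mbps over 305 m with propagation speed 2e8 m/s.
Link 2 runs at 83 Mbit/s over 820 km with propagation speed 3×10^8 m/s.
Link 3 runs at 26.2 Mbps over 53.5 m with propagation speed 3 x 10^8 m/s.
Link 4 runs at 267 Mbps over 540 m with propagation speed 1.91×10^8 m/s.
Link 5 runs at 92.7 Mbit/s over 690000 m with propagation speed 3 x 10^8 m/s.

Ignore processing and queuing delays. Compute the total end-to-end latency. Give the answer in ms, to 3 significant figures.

5.09 ms

L = 100 × 8 = 800 bits.
Transmission delays (L/R per hop): 0.0034632, 0.00963855, 0.0305344, 0.00299625, 0.00862999 ms; sum = 0.0552624 ms.
Propagation delays (d/s per hop): 0.001525, 2.73333, 0.000178333, 0.00282723, 2.3 ms; sum = 5.03786 ms.
End-to-end = 5.09 ms.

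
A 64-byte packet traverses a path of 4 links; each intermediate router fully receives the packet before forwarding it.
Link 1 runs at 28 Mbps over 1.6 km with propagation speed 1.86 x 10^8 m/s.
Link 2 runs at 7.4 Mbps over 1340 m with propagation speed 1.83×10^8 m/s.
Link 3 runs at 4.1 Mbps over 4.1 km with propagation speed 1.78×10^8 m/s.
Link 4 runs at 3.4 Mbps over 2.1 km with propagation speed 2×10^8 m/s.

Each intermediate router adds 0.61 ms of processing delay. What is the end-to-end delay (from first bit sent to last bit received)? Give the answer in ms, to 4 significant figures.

L = 64 × 8 = 512 bits.
Transmission delays (L/R per hop): 0.0182857, 0.0691892, 0.124878, 0.150588 ms; sum = 0.362941 ms.
Propagation delays (d/s per hop): 0.00860215, 0.0073224, 0.0230337, 0.0105 ms; sum = 0.0494583 ms.
Processing at 3 router(s): 3 × 0.61 ms = 1.83 ms.
End-to-end = 2.242 ms.

2.242 ms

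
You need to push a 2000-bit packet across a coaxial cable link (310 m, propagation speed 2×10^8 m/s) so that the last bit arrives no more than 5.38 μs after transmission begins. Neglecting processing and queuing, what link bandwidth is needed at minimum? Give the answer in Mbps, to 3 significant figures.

Propagation delay = 310 / 200000000 = 1.55 μs.
Transmission budget = 5.38 − 1.55 = 3.83 μs.
R ≥ L / t_tx = 2000 bits / 3.83e-06 s = 522 Mbps.

522 Mbps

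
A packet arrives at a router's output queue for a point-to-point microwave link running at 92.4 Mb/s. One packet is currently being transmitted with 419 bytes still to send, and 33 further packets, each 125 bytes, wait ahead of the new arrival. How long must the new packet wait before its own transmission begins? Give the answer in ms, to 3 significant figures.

0.393 ms

Each queued packet: L/R = 1000/92400000 = 0.0108225 ms.
33 queued → 0.357143 ms.
Plus remaining 3352 bits of current packet: 0.0362771 ms.
Queuing delay = 0.393 ms.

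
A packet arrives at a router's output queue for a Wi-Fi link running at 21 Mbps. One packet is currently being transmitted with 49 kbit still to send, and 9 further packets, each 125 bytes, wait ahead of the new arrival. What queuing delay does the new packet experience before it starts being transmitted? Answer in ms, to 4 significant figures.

2.762 ms

Each queued packet: L/R = 1000/21000000 = 0.047619 ms.
9 queued → 0.428571 ms.
Plus remaining 49000 bits of current packet: 2.33333 ms.
Queuing delay = 2.762 ms.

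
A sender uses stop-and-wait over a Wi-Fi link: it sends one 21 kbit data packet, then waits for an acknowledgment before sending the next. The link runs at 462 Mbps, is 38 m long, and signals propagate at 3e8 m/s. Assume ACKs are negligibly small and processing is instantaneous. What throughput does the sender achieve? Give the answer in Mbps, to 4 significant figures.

t_tx = L/R = 21000/462000000 = 4.54545e-05 s.
t_prop = 38/300000000 = 1.26667e-07 s; RTT = 2.53333e-07 s.
Cycle = t_tx + RTT = 4.57079e-05 s.
Throughput = L / cycle = 21000 / 4.57079e-05 = 459.4 Mbps.

459.4 Mbps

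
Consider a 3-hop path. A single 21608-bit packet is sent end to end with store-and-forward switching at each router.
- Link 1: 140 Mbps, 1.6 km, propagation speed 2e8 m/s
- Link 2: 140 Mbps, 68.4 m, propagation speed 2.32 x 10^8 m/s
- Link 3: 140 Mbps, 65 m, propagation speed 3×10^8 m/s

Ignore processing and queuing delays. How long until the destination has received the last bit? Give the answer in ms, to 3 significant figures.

0.472 ms

Transmission delay per hop = L/R = 21608/140000000 = 0.154343 ms; 3 hops → 0.463029 ms.
Propagation delays (d/s per hop): 0.008, 0.000294828, 0.000216667 ms; sum = 0.00851149 ms.
End-to-end = 0.472 ms.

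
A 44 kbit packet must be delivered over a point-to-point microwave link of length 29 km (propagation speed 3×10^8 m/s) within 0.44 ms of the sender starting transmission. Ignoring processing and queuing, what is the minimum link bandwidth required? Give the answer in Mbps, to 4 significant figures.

Propagation delay = 29000 / 300000000 = 0.0966667 ms.
Transmission budget = 0.44 − 0.0966667 = 0.343333 ms.
R ≥ L / t_tx = 44000 bits / 0.000343333 s = 128.2 Mbps.

128.2 Mbps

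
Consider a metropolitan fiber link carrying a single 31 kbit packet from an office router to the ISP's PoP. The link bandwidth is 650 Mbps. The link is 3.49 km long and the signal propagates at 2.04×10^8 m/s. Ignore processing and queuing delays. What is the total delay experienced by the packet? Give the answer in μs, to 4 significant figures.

L = 31000 bits.
Transmission delay = L/R = 31000 / 650000000 = 47.6923 μs.
Propagation delay = d/s = 3490 m / 204000000 m/s = 17.1078 μs.
Total = 64.80 μs.

64.80 μs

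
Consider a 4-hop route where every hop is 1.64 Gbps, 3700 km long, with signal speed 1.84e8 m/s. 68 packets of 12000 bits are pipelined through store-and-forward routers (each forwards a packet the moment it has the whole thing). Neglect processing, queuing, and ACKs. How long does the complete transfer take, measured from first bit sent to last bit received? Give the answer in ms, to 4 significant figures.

80.95 ms

Per-hop transmission t_tx = L/R = 12000/1640000000 = 0.00731707 ms.
Per-hop propagation t_prop = 3700000/184000000 = 20.1087 ms.
Pipeline fill: first packet needs 4·t_tx to clear all hops; remaining 67 packets each add one t_tx.
Total = (4+68-1)·t_tx + 4·t_prop = 71·0.00731707 + 4·20.1087 = 80.95 ms.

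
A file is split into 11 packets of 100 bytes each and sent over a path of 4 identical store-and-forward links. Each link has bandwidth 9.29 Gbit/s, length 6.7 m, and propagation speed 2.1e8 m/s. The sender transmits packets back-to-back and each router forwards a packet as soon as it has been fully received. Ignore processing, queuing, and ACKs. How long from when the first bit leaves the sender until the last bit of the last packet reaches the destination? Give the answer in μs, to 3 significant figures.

1.33 μs

Per-hop transmission t_tx = L/R = 800/9290000000 = 0.0861141 μs.
Per-hop propagation t_prop = 6.7/210000000 = 0.0319048 μs.
Pipeline fill: first packet needs 4·t_tx to clear all hops; remaining 10 packets each add one t_tx.
Total = (4+11-1)·t_tx + 4·t_prop = 14·0.0861141 + 4·0.0319048 = 1.33 μs.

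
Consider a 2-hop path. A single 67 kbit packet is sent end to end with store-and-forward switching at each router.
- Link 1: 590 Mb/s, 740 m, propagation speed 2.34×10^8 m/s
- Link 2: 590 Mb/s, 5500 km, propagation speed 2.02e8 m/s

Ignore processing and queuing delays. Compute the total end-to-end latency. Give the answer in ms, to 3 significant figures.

27.5 ms

L = 67000 bits.
Transmission delay per hop = L/R = 67000/590000000 = 0.113559 ms; 2 hops → 0.227119 ms.
Propagation delays (d/s per hop): 0.00316239, 27.2277 ms; sum = 27.2309 ms.
End-to-end = 27.5 ms.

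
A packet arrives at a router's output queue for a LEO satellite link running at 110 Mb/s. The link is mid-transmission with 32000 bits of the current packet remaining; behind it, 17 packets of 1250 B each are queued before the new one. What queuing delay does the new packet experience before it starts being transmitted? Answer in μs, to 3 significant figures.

1840 μs

Each queued packet: L/R = 10000/110000000 = 90.9091 μs.
17 queued → 1545.45 μs.
Plus remaining 32000 bits of current packet: 290.909 μs.
Queuing delay = 1840 μs.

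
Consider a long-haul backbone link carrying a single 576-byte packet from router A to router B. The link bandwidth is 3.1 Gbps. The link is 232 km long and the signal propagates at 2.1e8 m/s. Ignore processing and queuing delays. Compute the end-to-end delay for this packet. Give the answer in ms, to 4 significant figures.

1.106 ms

L = 576 × 8 = 4608 bits.
Transmission delay = L/R = 4608 / 3100000000 = 0.00148645 ms.
Propagation delay = d/s = 232000 m / 210000000 m/s = 1.10476 ms.
Total = 1.106 ms.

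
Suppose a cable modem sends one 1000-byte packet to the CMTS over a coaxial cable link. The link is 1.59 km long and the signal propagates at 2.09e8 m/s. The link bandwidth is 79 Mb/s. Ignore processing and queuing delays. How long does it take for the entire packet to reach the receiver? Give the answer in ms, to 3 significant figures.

L = 1000 × 8 = 8000 bits.
Transmission delay = L/R = 8000 / 79000000 = 0.101266 ms.
Propagation delay = d/s = 1590 m / 209000000 m/s = 0.00760766 ms.
Total = 0.109 ms.

0.109 ms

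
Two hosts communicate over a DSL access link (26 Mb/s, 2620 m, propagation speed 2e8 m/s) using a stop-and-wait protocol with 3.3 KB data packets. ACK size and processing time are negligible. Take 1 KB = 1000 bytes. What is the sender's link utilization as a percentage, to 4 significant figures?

97.48 %

t_tx = L/R = 26400/26000000 = 0.00101538 s.
t_prop = 2620/200000000 = 1.31e-05 s; RTT = 2.62e-05 s.
Cycle = t_tx + RTT = 0.00104158 s.
Utilization = t_tx / cycle = 0.00101538/0.00104158 = 97.48 %.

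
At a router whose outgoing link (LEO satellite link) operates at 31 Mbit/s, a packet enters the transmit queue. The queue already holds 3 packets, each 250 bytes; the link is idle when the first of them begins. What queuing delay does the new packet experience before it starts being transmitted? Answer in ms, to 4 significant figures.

0.1935 ms

Each queued packet: L/R = 2000/31000000 = 0.0645161 ms.
3 queued → 0.193548 ms.
Queuing delay = 0.1935 ms.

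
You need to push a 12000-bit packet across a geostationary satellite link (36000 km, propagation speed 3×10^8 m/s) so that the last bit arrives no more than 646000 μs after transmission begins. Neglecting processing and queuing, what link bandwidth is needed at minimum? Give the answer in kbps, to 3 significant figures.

22.8 kbps

Propagation delay = 36000000 / 300000000 = 120000 μs.
Transmission budget = 646000 − 120000 = 526000 μs.
R ≥ L / t_tx = 12000 bits / 0.526 s = 22.8 kbps.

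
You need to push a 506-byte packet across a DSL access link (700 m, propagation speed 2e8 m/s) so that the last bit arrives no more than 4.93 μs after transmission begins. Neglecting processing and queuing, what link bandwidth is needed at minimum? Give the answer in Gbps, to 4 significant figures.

2.831 Gbps

L = 4048 bits.
Propagation delay = 700 / 200000000 = 3.5 μs.
Transmission budget = 4.93 − 3.5 = 1.43 μs.
R ≥ L / t_tx = 4048 bits / 1.43e-06 s = 2.831 Gbps.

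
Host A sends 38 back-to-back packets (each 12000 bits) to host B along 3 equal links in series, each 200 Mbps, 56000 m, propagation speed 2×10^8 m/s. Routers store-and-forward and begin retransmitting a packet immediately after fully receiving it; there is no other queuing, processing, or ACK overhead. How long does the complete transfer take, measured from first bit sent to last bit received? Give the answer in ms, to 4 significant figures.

Per-hop transmission t_tx = L/R = 12000/200000000 = 0.06 ms.
Per-hop propagation t_prop = 56000/200000000 = 0.28 ms.
Pipeline fill: first packet needs 3·t_tx to clear all hops; remaining 37 packets each add one t_tx.
Total = (3+38-1)·t_tx + 3·t_prop = 40·0.06 + 3·0.28 = 3.240 ms.

3.240 ms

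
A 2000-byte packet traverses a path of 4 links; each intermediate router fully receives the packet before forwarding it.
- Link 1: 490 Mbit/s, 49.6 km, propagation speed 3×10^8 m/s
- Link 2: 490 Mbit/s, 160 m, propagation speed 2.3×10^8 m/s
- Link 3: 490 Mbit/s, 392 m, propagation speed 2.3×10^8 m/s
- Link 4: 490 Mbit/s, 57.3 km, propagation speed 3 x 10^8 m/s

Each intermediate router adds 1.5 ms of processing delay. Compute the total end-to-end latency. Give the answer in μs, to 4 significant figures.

4989 μs

L = 2000 × 8 = 16000 bits.
Transmission delay per hop = L/R = 16000/490000000 = 32.6531 μs; 4 hops → 130.612 μs.
Propagation delays (d/s per hop): 165.333, 0.695652, 1.70435, 191 μs; sum = 358.733 μs.
Processing at 3 router(s): 3 × 1.5 ms = 4500 μs.
End-to-end = 4989 μs.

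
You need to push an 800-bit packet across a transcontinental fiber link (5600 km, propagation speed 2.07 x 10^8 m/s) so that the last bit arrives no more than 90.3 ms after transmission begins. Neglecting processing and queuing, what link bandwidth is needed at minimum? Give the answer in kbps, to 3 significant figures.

12.6 kbps

Propagation delay = 5600000 / 2.07e+08 = 27.0531 ms.
Transmission budget = 90.3 − 27.0531 = 63.2469 ms.
R ≥ L / t_tx = 800 bits / 0.0632469 s = 12.6 kbps.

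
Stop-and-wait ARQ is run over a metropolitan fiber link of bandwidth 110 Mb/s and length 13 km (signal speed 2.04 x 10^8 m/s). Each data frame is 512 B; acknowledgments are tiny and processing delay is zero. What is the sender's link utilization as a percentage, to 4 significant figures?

t_tx = L/R = 4096/110000000 = 3.72364e-05 s.
t_prop = 13000/204000000 = 6.37255e-05 s; RTT = 0.000127451 s.
Cycle = t_tx + RTT = 0.000164687 s.
Utilization = t_tx / cycle = 3.72364e-05/0.000164687 = 22.61 %.

22.61 %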